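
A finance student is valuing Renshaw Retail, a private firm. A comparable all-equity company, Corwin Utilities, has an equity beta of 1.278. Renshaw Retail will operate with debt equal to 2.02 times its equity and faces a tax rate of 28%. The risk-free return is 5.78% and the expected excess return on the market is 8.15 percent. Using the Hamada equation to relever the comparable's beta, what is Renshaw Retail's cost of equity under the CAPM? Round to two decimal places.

31.34%

β_L = β_U × [1 + (1 − t)(D/E)] = 1.278 × [1 + (1 − 0.28) × 2.02]
    = 1.278 × [1 + 0.72 × 2.02] = 1.278 × 2.4544 = 3.1367
E(R) = R_f + β_L × MRP = 5.78% + 3.1367 × 8.15% = 31.34%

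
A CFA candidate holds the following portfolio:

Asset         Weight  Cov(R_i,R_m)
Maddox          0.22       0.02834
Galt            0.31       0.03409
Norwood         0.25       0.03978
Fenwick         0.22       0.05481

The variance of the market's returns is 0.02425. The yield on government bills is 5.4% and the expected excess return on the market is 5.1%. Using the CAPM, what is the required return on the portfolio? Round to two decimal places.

13.56%

β_Maddox = 0.02834 / 0.02425 = 1.1687
β_Galt = 0.03409 / 0.02425 = 1.4058
β_Norwood = 0.03978 / 0.02425 = 1.6404
β_Fenwick = 0.05481 / 0.02425 = 2.2602
β_P = Σ w_i β_i = 0.22×1.1687 + 0.31×1.4058 + 0.25×1.6404 + 0.22×2.2602 = 1.6003
E(R_P) = R_f + β_P × MRP = 5.4% + 1.6003 × 5.1% = 13.56%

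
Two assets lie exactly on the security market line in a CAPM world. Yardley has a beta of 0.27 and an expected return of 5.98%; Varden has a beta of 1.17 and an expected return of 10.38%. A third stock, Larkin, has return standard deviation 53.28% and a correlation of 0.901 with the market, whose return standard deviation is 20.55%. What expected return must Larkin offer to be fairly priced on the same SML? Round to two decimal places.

16.08%

MRP = (10.38% − 5.98%) / (1.17 − 0.27) = 4.8889%
R_f = 5.98% − 0.27 × 4.8889% = 4.6600%
β_Larkin = ρ·σ_i/σ_m = 0.901 × 53.28 / 20.55 = 2.3360
E(R_Larkin) = R_f + β × MRP = 4.6600% + 2.3360 × 4.8889% = 16.08%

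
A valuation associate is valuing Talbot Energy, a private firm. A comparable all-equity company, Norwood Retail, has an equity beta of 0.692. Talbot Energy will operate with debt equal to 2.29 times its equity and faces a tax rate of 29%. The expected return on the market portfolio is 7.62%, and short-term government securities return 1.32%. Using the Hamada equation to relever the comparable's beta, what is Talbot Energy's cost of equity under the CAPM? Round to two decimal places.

12.77%

β_L = β_U × [1 + (1 − t)(D/E)] = 0.692 × [1 + (1 − 0.29) × 2.29]
    = 0.692 × [1 + 0.71 × 2.29] = 0.692 × 2.6259 = 1.8171
MRP = 7.62% − 1.32% = 6.30%
E(R) = R_f + β_L × MRP = 1.32% + 1.8171 × 6.30% = 12.77%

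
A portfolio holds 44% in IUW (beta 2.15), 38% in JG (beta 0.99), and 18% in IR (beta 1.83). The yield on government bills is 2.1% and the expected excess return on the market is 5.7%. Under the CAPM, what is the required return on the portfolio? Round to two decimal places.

11.51%

β_P = Σ w_i β_i = 0.44×2.15 + 0.38×0.99 + 0.18×1.83 = 1.6516
E(R_P) = R_f + β_P × MRP = 2.1% + 1.6516 × 5.7% = 11.51%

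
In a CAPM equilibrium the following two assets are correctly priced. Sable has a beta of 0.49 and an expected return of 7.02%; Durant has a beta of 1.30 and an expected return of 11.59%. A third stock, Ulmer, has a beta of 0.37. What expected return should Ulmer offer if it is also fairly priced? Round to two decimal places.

MRP (SML slope) = (11.59% − 7.02%) / (1.30 − 0.49) = 4.57% / 0.81 = 5.6420%
R_f (intercept) = 7.02% − 0.49 × 5.6420% = 4.2554%
E(R_Ulmer) = R_f + β × MRP = 4.2554% + 0.37 × 5.6420% = 6.34%

6.34%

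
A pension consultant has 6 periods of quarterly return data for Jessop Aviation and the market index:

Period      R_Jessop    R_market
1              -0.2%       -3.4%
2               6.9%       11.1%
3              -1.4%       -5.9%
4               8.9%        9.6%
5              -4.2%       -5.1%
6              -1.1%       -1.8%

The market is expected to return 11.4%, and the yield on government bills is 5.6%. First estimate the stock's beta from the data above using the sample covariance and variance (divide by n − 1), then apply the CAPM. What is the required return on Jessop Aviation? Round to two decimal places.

9.39%

Mean R_i = (-0.2 + 6.9 − 1.4 + 8.9 − 4.2 − 1.1) / 6 = 1.4833%
Mean R_m = (-3.4 + 11.1 − 5.9 + 9.6 − 5.1 − 1.8) / 6 = 0.7500%
Σ(R_i − R̄_i)(R_m − R̄_m) = 187.6950  ⇒  Cov = 187.6950 / 5 = 37.5390
Σ(R_m − R̄_m)² = 287.6150  ⇒  Var(R_m) = 287.6150 / 5 = 57.5230
β = Cov / Var(R_m) = 37.5390 / 57.5230 = 0.6526
MRP = 11.4% − 5.6% = 5.80%
E(R) = R_f + β × MRP = 5.6% + 0.6526 × 5.8% = 9.39%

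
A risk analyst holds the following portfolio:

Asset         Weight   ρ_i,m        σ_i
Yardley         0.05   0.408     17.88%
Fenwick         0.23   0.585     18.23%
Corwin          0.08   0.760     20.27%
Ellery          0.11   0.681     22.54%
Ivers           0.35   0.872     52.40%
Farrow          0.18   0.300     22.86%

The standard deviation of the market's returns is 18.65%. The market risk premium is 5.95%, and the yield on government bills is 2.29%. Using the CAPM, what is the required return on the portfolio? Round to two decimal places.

β_Yardley = 0.408 × 17.88% / 18.65% = 0.3912
β_Fenwick = 0.585 × 18.23% / 18.65% = 0.5718
β_Corwin = 0.760 × 20.27% / 18.65% = 0.8260
β_Ellery = 0.681 × 22.54% / 18.65% = 0.8230
β_Ivers = 0.872 × 52.40% / 18.65% = 2.4500
β_Farrow = 0.300 × 22.86% / 18.65% = 0.3677
β_P = Σ w_i β_i = 0.05×0.3912 + 0.23×0.5718 + 0.08×0.8260 + 0.11×0.8230 + 0.35×2.4500 + 0.18×0.3677 = 1.2314
E(R_P) = R_f + β_P × MRP = 2.29% + 1.2314 × 5.95% = 9.62%

9.62%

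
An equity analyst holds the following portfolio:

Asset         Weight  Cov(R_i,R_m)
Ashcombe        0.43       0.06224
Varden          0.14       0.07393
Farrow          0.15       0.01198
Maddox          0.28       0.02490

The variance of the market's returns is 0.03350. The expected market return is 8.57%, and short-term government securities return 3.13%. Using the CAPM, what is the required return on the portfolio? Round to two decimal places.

β_Ashcombe = 0.06224 / 0.03350 = 1.8579
β_Varden = 0.07393 / 0.03350 = 2.2069
β_Farrow = 0.01198 / 0.03350 = 0.3576
β_Maddox = 0.02490 / 0.03350 = 0.7433
β_P = Σ w_i β_i = 0.43×1.8579 + 0.14×2.2069 + 0.15×0.3576 + 0.28×0.7433 = 1.3696
MRP = 8.57% − 3.13% = 5.44%
E(R_P) = R_f + β_P × MRP = 3.13% + 1.3696 × 5.44% = 10.58%

10.58%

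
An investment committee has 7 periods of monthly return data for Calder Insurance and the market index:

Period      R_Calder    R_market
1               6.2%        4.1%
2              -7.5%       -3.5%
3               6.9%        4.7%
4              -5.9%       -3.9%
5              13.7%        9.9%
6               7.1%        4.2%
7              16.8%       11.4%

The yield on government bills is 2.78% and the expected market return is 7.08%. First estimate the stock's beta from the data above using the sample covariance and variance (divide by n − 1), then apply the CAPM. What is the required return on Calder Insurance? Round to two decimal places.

Mean R_i = (6.2 − 7.5 + 6.9 − 5.9 + 13.7 + 7.1 + 16.8) / 7 = 5.3286%
Mean R_m = (4.1 − 3.5 + 4.7 − 3.9 + 9.9 + 4.2 + 11.4) / 7 = 3.8429%
Σ(R_i − R̄_i)(R_m − R̄_m) = 320.7414  ⇒  Cov = 320.7414 / 6 = 53.4569
Σ(R_m − R̄_m)² = 208.5971  ⇒  Var(R_m) = 208.5971 / 6 = 34.7662
β = Cov / Var(R_m) = 53.4569 / 34.7662 = 1.5376
MRP = 7.08% − 2.78% = 4.30%
E(R) = R_f + β × MRP = 2.78% + 1.5376 × 4.30% = 9.39%

9.39%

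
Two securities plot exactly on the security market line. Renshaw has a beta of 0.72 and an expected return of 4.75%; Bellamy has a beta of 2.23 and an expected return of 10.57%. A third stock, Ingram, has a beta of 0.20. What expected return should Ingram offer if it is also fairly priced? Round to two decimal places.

MRP (SML slope) = (10.57% − 4.75%) / (2.23 − 0.72) = 5.82% / 1.51 = 3.8543%
R_f (intercept) = 4.75% − 0.72 × 3.8543% = 1.9749%
E(R_Ingram) = R_f + β × MRP = 1.9749% + 0.20 × 3.8543% = 2.75%

2.75%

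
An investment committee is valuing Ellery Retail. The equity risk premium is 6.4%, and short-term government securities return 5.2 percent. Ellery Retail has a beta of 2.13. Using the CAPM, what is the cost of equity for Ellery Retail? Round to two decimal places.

18.83%

E(R) = R_f + β × MRP = 5.2% + 2.13 × 6.4% = 18.83%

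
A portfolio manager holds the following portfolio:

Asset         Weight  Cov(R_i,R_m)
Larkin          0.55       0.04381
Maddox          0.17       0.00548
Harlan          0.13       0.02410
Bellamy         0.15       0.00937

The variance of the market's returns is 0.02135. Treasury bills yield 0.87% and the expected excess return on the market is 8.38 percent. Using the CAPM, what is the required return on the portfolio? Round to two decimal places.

β_Larkin = 0.04381 / 0.02135 = 2.0520
β_Maddox = 0.00548 / 0.02135 = 0.2567
β_Harlan = 0.02410 / 0.02135 = 1.1288
β_Bellamy = 0.00937 / 0.02135 = 0.4389
β_P = Σ w_i β_i = 0.55×2.0520 + 0.17×0.2567 + 0.13×1.1288 + 0.15×0.4389 = 1.3848
E(R_P) = R_f + β_P × MRP = 0.87% + 1.3848 × 8.38% = 12.47%

12.47%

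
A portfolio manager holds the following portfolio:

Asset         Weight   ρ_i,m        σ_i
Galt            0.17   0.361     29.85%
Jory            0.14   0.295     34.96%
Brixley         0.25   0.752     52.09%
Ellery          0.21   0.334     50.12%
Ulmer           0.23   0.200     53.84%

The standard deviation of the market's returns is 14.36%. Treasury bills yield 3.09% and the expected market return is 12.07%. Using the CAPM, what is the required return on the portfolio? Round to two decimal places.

15.01%

β_Galt = 0.361 × 29.85% / 14.36% = 0.7504
β_Jory = 0.295 × 34.96% / 14.36% = 0.7182
β_Brixley = 0.752 × 52.09% / 14.36% = 2.7278
β_Ellery = 0.334 × 50.12% / 14.36% = 1.1657
β_Ulmer = 0.200 × 53.84% / 14.36% = 0.7499
β_P = Σ w_i β_i = 0.17×0.7504 + 0.14×0.7182 + 0.25×2.7278 + 0.21×1.1657 + 0.23×0.7499 = 1.3273
MRP = 12.07% − 3.09% = 8.98%
E(R_P) = R_f + β_P × MRP = 3.09% + 1.3273 × 8.98% = 15.01%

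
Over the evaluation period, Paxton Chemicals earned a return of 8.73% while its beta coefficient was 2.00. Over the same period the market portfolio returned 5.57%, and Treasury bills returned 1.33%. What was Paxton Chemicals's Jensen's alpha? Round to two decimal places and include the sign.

Market excess return = 5.57% − 1.33% = 4.24%
CAPM benchmark = R_f + β(R_m − R_f) = 1.33% + 2.00 × 4.24% = 9.8100%
α = actual − benchmark = 8.73% − 9.8100% = -1.08%

-1.08%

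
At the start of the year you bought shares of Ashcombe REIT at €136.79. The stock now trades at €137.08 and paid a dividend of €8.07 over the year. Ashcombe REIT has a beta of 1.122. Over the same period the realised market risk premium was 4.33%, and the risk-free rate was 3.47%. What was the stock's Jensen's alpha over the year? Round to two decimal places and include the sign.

-2.22%

Realised HPR = (P1 + D1 − P0) / P0 = (137.08 + 8.07 − 136.79) / 136.79 = 8.36 / 136.79 = 6.1116%
CAPM required = R_f + β·MRP = 3.47% + 1.122 × 4.33% = 8.32826%
α = realised − required = 6.1116% − 8.32826% = -2.22%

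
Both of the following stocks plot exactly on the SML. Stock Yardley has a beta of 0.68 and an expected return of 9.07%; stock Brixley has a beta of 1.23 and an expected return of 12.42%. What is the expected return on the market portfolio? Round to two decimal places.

Both satisfy E(R) = R_f + β·MRP, so the slope of the SML is
MRP = (12.42% − 9.07%) / (1.23 − 0.68) = 3.35% / 0.55 = 6.0909%
R_f = E(R_Yardley) − β_Yardley·MRP = 9.07% − 0.68 × 6.0909% = 4.9282%
E(R_m) = R_f + MRP = 4.9282% + 6.0909% = 11.02%

11.02%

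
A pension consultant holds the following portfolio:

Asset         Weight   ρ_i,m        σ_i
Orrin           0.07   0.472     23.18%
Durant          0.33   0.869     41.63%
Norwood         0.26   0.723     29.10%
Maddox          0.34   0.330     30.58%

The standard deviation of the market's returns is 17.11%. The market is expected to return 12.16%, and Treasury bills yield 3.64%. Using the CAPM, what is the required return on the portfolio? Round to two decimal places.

β_Orrin = 0.472 × 23.18% / 17.11% = 0.6394
β_Durant = 0.869 × 41.63% / 17.11% = 2.1143
β_Norwood = 0.723 × 29.10% / 17.11% = 1.2296
β_Maddox = 0.330 × 30.58% / 17.11% = 0.5898
β_P = Σ w_i β_i = 0.07×0.6394 + 0.33×2.1143 + 0.26×1.2296 + 0.34×0.5898 = 1.2627
MRP = 12.16% − 3.64% = 8.52%
E(R_P) = R_f + β_P × MRP = 3.64% + 1.2627 × 8.52% = 14.40%

14.40%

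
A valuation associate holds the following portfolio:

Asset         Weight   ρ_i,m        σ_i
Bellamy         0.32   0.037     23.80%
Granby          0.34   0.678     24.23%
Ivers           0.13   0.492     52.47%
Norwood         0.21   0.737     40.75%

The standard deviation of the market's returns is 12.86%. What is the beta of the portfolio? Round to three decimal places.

β_Bellamy = 0.037 × 23.80% / 12.86% = 0.0685
β_Granby = 0.678 × 24.23% / 12.86% = 1.2774
β_Ivers = 0.492 × 52.47% / 12.86% = 2.0074
β_Norwood = 0.737 × 40.75% / 12.86% = 2.3354
β_P = Σ w_i β_i = 0.32×0.0685 + 0.34×1.2774 + 0.13×2.0074 + 0.21×2.3354 = 1.2076

1.208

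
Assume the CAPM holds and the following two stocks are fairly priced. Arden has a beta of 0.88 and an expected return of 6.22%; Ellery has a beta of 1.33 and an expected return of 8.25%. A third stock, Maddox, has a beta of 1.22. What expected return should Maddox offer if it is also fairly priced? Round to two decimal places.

MRP (SML slope) = (8.25% − 6.22%) / (1.33 − 0.88) = 2.03% / 0.45 = 4.5111%
R_f (intercept) = 6.22% − 0.88 × 4.5111% = 2.2502%
E(R_Maddox) = R_f + β × MRP = 2.2502% + 1.22 × 4.5111% = 7.75%

7.75%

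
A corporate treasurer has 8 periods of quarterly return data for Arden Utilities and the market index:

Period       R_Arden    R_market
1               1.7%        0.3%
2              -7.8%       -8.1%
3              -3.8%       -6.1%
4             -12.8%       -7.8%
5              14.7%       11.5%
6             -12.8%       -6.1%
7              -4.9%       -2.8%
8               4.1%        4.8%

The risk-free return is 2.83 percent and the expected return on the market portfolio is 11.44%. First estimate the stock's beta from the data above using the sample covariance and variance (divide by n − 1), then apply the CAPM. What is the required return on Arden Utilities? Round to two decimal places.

13.73%

Mean R_i = (1.7 − 7.8 − 3.8 − 12.8 + 14.7 − 12.8 − 4.9 + 4.1) / 8 = -2.7000%
Mean R_m = (0.3 − 8.1 − 6.1 − 7.8 + 11.5 − 6.1 − 2.8 + 4.8) / 8 = -1.7875%
Σ(R_i − R̄_i)(R_m − R̄_m) = 428.6300  ⇒  Cov = 428.6300 / 7 = 61.2329
Σ(R_m − R̄_m)² = 338.5288  ⇒  Var(R_m) = 338.5288 / 7 = 48.3613
β = Cov / Var(R_m) = 61.2329 / 48.3613 = 1.2662
MRP = 11.44% − 2.83% = 8.61%
E(R) = R_f + β × MRP = 2.83% + 1.2662 × 8.61% = 13.73%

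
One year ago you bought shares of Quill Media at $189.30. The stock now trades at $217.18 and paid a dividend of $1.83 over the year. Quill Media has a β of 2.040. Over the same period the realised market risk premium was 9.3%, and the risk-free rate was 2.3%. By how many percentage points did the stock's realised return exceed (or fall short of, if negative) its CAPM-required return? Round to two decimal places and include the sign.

-5.58%

Realised HPR = (P1 + D1 − P0) / P0 = (217.18 + 1.83 − 189.30) / 189.30 = 29.71 / 189.30 = 15.6947%
CAPM required = R_f + β·MRP = 2.3% + 2.040 × 9.3% = 21.2720%
α = realised − required = 15.6947% − 21.2720% = -5.58%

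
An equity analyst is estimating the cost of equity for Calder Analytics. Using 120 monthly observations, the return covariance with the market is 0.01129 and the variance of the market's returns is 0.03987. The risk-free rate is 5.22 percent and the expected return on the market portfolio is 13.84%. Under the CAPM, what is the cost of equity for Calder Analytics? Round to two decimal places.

7.66%

β = Cov(R_i, R_m) / Var(R_m) = 0.01129 / 0.03987 = 0.2832
MRP = 13.84% − 5.22% = 8.62%
E(R) = R_f + β × MRP = 5.22% + 0.2832 × 8.62% = 7.66%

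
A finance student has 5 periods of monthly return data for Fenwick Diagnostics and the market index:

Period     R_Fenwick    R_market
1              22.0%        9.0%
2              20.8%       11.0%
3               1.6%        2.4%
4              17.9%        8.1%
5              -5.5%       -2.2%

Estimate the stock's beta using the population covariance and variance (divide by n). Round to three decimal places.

Mean R_i = (22.0 + 20.8 + 1.6 + 17.9 − 5.5) / 5 = 11.3600%
Mean R_m = (9.0 + 11.0 + 2.4 + 8.1 − 2.2) / 5 = 5.6600%
Σ(R_i − R̄_i)(R_m − R̄_m) = 266.2420  ⇒  Cov = 266.2420 / 5 = 53.2484
Σ(R_m − R̄_m)² = 118.0320  ⇒  Var(R_m) = 118.0320 / 5 = 23.6064
β = Cov / Var(R_m) = 53.2484 / 23.6064 = 2.2557

2.256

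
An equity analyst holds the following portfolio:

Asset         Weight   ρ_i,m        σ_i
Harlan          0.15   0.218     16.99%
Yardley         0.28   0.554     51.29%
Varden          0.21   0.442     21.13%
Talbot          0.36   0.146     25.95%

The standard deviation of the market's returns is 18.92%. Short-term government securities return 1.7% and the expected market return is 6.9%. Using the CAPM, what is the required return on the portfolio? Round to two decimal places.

β_Harlan = 0.218 × 16.99% / 18.92% = 0.1958
β_Yardley = 0.554 × 51.29% / 18.92% = 1.5018
β_Varden = 0.442 × 21.13% / 18.92% = 0.4936
β_Talbot = 0.146 × 25.95% / 18.92% = 0.2002
β_P = Σ w_i β_i = 0.15×0.1958 + 0.28×1.5018 + 0.21×0.4936 + 0.36×0.2002 = 0.6256
MRP = 6.9% − 1.7% = 5.20%
E(R_P) = R_f + β_P × MRP = 1.7% + 0.6256 × 5.2% = 4.95%

4.95%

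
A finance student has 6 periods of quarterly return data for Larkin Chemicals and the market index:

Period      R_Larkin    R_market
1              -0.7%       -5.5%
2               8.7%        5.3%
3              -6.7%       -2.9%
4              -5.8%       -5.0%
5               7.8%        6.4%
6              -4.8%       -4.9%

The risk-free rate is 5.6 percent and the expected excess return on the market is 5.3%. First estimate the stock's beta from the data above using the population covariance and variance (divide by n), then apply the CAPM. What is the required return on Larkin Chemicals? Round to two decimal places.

Mean R_i = (-0.7 + 8.7 − 6.7 − 5.8 + 7.8 − 4.8) / 6 = -0.2500%
Mean R_m = (-5.5 + 5.3 − 2.9 − 5.0 + 6.4 − 4.9) / 6 = -1.1000%
Σ(R_i − R̄_i)(R_m − R̄_m) = 170.1800  ⇒  Cov = 170.1800 / 6 = 28.3633
Σ(R_m − R̄_m)² = 149.4600  ⇒  Var(R_m) = 149.4600 / 6 = 24.9100
β = Cov / Var(R_m) = 28.3633 / 24.9100 = 1.1386
E(R) = R_f + β × MRP = 5.6% + 1.1386 × 5.3% = 11.63%

11.63%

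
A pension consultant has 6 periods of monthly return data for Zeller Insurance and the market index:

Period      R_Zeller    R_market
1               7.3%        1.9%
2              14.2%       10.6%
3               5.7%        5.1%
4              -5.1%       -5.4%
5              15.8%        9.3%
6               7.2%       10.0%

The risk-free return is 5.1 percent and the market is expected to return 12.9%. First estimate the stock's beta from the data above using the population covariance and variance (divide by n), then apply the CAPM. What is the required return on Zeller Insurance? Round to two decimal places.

Mean R_i = (7.3 + 14.2 + 5.7 − 5.1 + 15.8 + 7.2) / 6 = 7.5167%
Mean R_m = (1.9 + 10.6 + 5.1 − 5.4 + 9.3 + 10.0) / 6 = 5.2500%
Σ(R_i − R̄_i)(R_m − R̄_m) = 203.1650  ⇒  Cov = 203.1650 / 6 = 33.8608
Σ(R_m − R̄_m)² = 192.2550  ⇒  Var(R_m) = 192.2550 / 6 = 32.0425
β = Cov / Var(R_m) = 33.8608 / 32.0425 = 1.0567
MRP = 12.9% − 5.1% = 7.80%
E(R) = R_f + β × MRP = 5.1% + 1.0567 × 7.8% = 13.34%

13.34%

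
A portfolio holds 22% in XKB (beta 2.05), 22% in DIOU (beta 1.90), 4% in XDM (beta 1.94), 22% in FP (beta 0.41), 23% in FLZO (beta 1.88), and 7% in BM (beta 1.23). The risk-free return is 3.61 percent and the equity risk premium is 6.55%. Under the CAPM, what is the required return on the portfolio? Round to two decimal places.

13.80%

β_P = Σ w_i β_i = 0.22×2.05 + 0.22×1.90 + 0.04×1.94 + 0.22×0.41 + 0.23×1.88 + 0.07×1.23 = 1.5553
E(R_P) = R_f + β_P × MRP = 3.61% + 1.5553 × 6.55% = 13.80%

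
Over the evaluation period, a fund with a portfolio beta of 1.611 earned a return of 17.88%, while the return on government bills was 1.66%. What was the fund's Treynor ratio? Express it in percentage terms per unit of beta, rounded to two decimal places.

10.07%

Treynor = (R_P − R_f) / β_P = (17.88% − 1.66%) / 1.6110 = 16.22% / 1.6110 = 10.07%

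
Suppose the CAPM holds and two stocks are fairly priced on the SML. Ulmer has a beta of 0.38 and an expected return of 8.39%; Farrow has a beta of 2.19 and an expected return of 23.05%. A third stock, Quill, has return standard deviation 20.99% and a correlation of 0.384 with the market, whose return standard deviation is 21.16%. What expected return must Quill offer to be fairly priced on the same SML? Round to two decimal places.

MRP = (23.05% − 8.39%) / (2.19 − 0.38) = 8.0994%
R_f = 8.39% − 0.38 × 8.0994% = 5.3122%
β_Quill = ρ·σ_i/σ_m = 0.384 × 20.99 / 21.16 = 0.3809
E(R_Quill) = R_f + β × MRP = 5.3122% + 0.3809 × 8.0994% = 8.40%

8.40%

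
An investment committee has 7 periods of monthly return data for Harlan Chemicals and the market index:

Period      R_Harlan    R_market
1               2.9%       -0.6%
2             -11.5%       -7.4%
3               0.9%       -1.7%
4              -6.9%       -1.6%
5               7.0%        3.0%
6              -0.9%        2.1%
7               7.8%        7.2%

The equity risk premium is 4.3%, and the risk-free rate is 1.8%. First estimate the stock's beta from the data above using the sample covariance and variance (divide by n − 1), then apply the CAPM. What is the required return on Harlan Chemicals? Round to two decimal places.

7.56%

Mean R_i = (2.9 − 11.5 + 0.9 − 6.9 + 7.0 − 0.9 + 7.8) / 7 = -0.1000%
Mean R_m = (-0.6 − 7.4 − 1.7 − 1.6 + 3.0 + 2.1 + 7.2) / 7 = 0.1429%
Σ(R_i − R̄_i)(R_m − R̄_m) = 168.2400  ⇒  Cov = 168.2400 / 6 = 28.0400
Σ(R_m − R̄_m)² = 125.6771  ⇒  Var(R_m) = 125.6771 / 6 = 20.9462
β = Cov / Var(R_m) = 28.0400 / 20.9462 = 1.3387
E(R) = R_f + β × MRP = 1.8% + 1.3387 × 4.3% = 7.56%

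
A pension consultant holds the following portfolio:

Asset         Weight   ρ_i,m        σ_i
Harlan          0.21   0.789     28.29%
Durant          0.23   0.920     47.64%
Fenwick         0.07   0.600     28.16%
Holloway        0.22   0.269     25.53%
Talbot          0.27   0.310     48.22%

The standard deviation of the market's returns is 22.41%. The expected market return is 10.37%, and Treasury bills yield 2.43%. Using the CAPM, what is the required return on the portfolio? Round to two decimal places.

β_Harlan = 0.789 × 28.29% / 22.41% = 0.9960
β_Durant = 0.920 × 47.64% / 22.41% = 1.9558
β_Fenwick = 0.600 × 28.16% / 22.41% = 0.7539
β_Holloway = 0.269 × 25.53% / 22.41% = 0.3065
β_Talbot = 0.310 × 48.22% / 22.41% = 0.6670
β_P = Σ w_i β_i = 0.21×0.9960 + 0.23×1.9558 + 0.07×0.7539 + 0.22×0.3065 + 0.27×0.6670 = 0.9593
MRP = 10.37% − 2.43% = 7.94%
E(R_P) = R_f + β_P × MRP = 2.43% + 0.9593 × 7.94% = 10.05%

10.05%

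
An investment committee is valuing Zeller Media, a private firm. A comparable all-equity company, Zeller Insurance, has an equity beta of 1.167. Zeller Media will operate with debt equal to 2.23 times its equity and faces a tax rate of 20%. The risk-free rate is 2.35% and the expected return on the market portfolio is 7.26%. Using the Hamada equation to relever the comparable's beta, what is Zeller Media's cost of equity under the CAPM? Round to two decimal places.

18.30%

β_L = β_U × [1 + (1 − t)(D/E)] = 1.167 × [1 + (1 − 0.20) × 2.23]
    = 1.167 × [1 + 0.80 × 2.23] = 1.167 × 2.7840 = 3.2489
MRP = 7.26% − 2.35% = 4.91%
E(R) = R_f + β_L × MRP = 2.35% + 3.2489 × 4.91% = 18.30%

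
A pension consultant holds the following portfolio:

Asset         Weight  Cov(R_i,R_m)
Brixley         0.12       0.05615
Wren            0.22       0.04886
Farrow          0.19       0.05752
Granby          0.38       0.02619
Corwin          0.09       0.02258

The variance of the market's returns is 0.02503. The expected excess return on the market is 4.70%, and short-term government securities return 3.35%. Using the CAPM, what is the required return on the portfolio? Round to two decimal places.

10.94%

β_Brixley = 0.05615 / 0.02503 = 2.2433
β_Wren = 0.04886 / 0.02503 = 1.9521
β_Farrow = 0.05752 / 0.02503 = 2.2980
β_Granby = 0.02619 / 0.02503 = 1.0463
β_Corwin = 0.02258 / 0.02503 = 0.9021
β_P = Σ w_i β_i = 0.12×2.2433 + 0.22×1.9521 + 0.19×2.2980 + 0.38×1.0463 + 0.09×0.9021 = 1.6141
E(R_P) = R_f + β_P × MRP = 3.35% + 1.6141 × 4.70% = 10.94%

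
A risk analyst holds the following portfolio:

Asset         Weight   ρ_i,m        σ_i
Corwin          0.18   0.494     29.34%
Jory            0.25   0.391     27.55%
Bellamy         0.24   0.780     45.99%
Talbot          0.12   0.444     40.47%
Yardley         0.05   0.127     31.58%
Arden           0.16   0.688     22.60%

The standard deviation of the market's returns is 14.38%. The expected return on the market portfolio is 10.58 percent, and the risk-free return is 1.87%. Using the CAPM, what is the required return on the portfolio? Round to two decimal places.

13.23%

β_Corwin = 0.494 × 29.34% / 14.38% = 1.0079
β_Jory = 0.391 × 27.55% / 14.38% = 0.7491
β_Bellamy = 0.780 × 45.99% / 14.38% = 2.4946
β_Talbot = 0.444 × 40.47% / 14.38% = 1.2496
β_Yardley = 0.127 × 31.58% / 14.38% = 0.2789
β_Arden = 0.688 × 22.60% / 14.38% = 1.0813
β_P = Σ w_i β_i = 0.18×1.0079 + 0.25×0.7491 + 0.24×2.4946 + 0.12×1.2496 + 0.05×0.2789 + 0.16×1.0813 = 1.3043
MRP = 10.58% − 1.87% = 8.71%
E(R_P) = R_f + β_P × MRP = 1.87% + 1.3043 × 8.71% = 13.23%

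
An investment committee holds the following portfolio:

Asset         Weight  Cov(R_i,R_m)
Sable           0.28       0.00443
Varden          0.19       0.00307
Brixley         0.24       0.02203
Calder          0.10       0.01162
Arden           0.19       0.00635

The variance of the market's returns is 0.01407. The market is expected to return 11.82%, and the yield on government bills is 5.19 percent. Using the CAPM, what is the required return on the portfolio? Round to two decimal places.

9.66%

β_Sable = 0.00443 / 0.01407 = 0.3149
β_Varden = 0.00307 / 0.01407 = 0.2182
β_Brixley = 0.02203 / 0.01407 = 1.5657
β_Calder = 0.01162 / 0.01407 = 0.8259
β_Arden = 0.00635 / 0.01407 = 0.4513
β_P = Σ w_i β_i = 0.28×0.3149 + 0.19×0.2182 + 0.24×1.5657 + 0.10×0.8259 + 0.19×0.4513 = 0.6737
MRP = 11.82% − 5.19% = 6.63%
E(R_P) = R_f + β_P × MRP = 5.19% + 0.6737 × 6.63% = 9.66%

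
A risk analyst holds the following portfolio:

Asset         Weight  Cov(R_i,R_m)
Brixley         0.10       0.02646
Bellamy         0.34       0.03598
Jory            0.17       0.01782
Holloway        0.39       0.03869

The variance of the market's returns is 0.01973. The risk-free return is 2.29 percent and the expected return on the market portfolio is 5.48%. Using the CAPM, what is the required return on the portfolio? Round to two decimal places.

β_Brixley = 0.02646 / 0.01973 = 1.3411
β_Bellamy = 0.03598 / 0.01973 = 1.8236
β_Jory = 0.01782 / 0.01973 = 0.9032
β_Holloway = 0.03869 / 0.01973 = 1.9610
β_P = Σ w_i β_i = 0.10×1.3411 + 0.34×1.8236 + 0.17×0.9032 + 0.39×1.9610 = 1.6725
MRP = 5.48% − 2.29% = 3.19%
E(R_P) = R_f + β_P × MRP = 2.29% + 1.6725 × 3.19% = 7.63%

7.63%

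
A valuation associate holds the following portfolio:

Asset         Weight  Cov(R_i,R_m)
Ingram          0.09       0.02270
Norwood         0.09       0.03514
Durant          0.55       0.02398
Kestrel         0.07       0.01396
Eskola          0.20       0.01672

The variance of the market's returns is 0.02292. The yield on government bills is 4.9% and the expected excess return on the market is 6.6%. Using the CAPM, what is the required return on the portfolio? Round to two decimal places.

β_Ingram = 0.02270 / 0.02292 = 0.9904
β_Norwood = 0.03514 / 0.02292 = 1.5332
β_Durant = 0.02398 / 0.02292 = 1.0462
β_Kestrel = 0.01396 / 0.02292 = 0.6091
β_Eskola = 0.01672 / 0.02292 = 0.7295
β_P = Σ w_i β_i = 0.09×0.9904 + 0.09×1.5332 + 0.55×1.0462 + 0.07×0.6091 + 0.20×0.7295 = 0.9911
E(R_P) = R_f + β_P × MRP = 4.9% + 0.9911 × 6.6% = 11.44%

11.44%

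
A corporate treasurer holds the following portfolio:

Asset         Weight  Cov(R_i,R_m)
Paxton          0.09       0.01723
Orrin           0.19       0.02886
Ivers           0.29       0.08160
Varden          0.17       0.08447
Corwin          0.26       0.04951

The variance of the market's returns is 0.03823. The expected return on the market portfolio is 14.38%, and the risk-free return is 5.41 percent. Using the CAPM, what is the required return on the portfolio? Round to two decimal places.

β_Paxton = 0.01723 / 0.03823 = 0.4507
β_Orrin = 0.02886 / 0.03823 = 0.7549
β_Ivers = 0.08160 / 0.03823 = 2.1344
β_Varden = 0.08447 / 0.03823 = 2.2095
β_Corwin = 0.04951 / 0.03823 = 1.2951
β_P = Σ w_i β_i = 0.09×0.4507 + 0.19×0.7549 + 0.29×2.1344 + 0.17×2.2095 + 0.26×1.2951 = 1.5153
MRP = 14.38% − 5.41% = 8.97%
E(R_P) = R_f + β_P × MRP = 5.41% + 1.5153 × 8.97% = 19.00%

19.00%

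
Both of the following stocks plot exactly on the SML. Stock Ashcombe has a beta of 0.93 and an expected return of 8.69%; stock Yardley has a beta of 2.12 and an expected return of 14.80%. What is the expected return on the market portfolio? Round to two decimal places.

Both satisfy E(R) = R_f + β·MRP, so the slope of the SML is
MRP = (14.80% − 8.69%) / (2.12 − 0.93) = 6.11% / 1.19 = 5.1345%
R_f = E(R_Ashcombe) − β_Ashcombe·MRP = 8.69% − 0.93 × 5.1345% = 3.9149%
E(R_m) = R_f + MRP = 3.9149% + 5.1345% = 9.05%

9.05%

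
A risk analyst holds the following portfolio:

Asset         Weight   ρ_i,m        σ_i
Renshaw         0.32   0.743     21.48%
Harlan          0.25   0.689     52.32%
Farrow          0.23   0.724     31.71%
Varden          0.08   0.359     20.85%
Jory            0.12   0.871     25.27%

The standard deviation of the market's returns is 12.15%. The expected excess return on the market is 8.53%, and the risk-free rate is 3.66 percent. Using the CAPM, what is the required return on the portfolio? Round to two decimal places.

19.55%

β_Renshaw = 0.743 × 21.48% / 12.15% = 1.3136
β_Harlan = 0.689 × 52.32% / 12.15% = 2.9670
β_Farrow = 0.724 × 31.71% / 12.15% = 1.8896
β_Varden = 0.359 × 20.85% / 12.15% = 0.6161
β_Jory = 0.871 × 25.27% / 12.15% = 1.8115
β_P = Σ w_i β_i = 0.32×1.3136 + 0.25×2.9670 + 0.23×1.8896 + 0.08×0.6161 + 0.12×1.8115 = 1.8634
E(R_P) = R_f + β_P × MRP = 3.66% + 1.8634 × 8.53% = 19.55%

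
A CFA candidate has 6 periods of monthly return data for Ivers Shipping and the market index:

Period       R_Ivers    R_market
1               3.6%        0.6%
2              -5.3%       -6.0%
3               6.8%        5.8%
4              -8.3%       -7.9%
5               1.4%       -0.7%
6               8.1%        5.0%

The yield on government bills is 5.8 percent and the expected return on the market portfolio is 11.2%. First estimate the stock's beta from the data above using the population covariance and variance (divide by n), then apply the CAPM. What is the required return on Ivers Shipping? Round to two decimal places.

12.09%

Mean R_i = (3.6 − 5.3 + 6.8 − 8.3 + 1.4 + 8.1) / 6 = 1.0500%
Mean R_m = (0.6 − 6.0 + 5.8 − 7.9 − 0.7 + 5.0) / 6 = -0.5333%
Σ(R_i − R̄_i)(R_m − R̄_m) = 181.8500  ⇒  Cov = 181.8500 / 6 = 30.3083
Σ(R_m − R̄_m)² = 156.1933  ⇒  Var(R_m) = 156.1933 / 6 = 26.0322
β = Cov / Var(R_m) = 30.3083 / 26.0322 = 1.1643
MRP = 11.2% − 5.8% = 5.40%
E(R) = R_f + β × MRP = 5.8% + 1.1643 × 5.4% = 12.09%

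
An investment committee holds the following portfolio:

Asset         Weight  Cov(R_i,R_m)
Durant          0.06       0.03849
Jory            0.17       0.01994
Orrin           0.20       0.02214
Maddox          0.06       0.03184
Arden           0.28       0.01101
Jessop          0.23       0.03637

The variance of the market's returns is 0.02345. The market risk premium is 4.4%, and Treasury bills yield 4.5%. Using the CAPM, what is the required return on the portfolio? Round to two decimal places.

β_Durant = 0.03849 / 0.02345 = 1.6414
β_Jory = 0.01994 / 0.02345 = 0.8503
β_Orrin = 0.02214 / 0.02345 = 0.9441
β_Maddox = 0.03184 / 0.02345 = 1.3578
β_Arden = 0.01101 / 0.02345 = 0.4695
β_Jessop = 0.03637 / 0.02345 = 1.5510
β_P = Σ w_i β_i = 0.06×1.6414 + 0.17×0.8503 + 0.20×0.9441 + 0.06×1.3578 + 0.28×0.4695 + 0.23×1.5510 = 1.0015
E(R_P) = R_f + β_P × MRP = 4.5% + 1.0015 × 4.4% = 8.91%

8.91%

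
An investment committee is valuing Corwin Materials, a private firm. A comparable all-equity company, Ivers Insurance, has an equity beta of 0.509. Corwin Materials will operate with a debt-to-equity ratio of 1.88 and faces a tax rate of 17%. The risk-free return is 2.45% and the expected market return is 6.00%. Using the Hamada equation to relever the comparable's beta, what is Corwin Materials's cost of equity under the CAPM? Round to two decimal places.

7.08%

β_L = β_U × [1 + (1 − t)(D/E)] = 0.509 × [1 + (1 − 0.17) × 1.88]
    = 0.509 × [1 + 0.83 × 1.88] = 0.509 × 2.5604 = 1.3032
MRP = 6.00% − 2.45% = 3.55%
E(R) = R_f + β_L × MRP = 2.45% + 1.3032 × 3.55% = 7.08%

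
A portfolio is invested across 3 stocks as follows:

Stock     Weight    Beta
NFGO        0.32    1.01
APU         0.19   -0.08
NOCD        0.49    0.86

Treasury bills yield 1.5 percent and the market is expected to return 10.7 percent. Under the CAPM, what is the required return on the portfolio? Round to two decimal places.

8.21%

β_P = Σ w_i β_i = 0.32×1.01 + 0.19×-0.08 + 0.49×0.86 = 0.7294
MRP = 10.7% − 1.5% = 9.20%
E(R_P) = R_f + β_P × MRP = 1.5% + 0.7294 × 9.2% = 8.21%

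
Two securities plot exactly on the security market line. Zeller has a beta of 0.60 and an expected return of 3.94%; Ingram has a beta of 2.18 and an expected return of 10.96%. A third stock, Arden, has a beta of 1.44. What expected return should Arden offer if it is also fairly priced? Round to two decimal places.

MRP (SML slope) = (10.96% − 3.94%) / (2.18 − 0.60) = 7.02% / 1.58 = 4.4430%
R_f (intercept) = 3.94% − 0.60 × 4.4430% = 1.2742%
E(R_Arden) = R_f + β × MRP = 1.2742% + 1.44 × 4.4430% = 7.67%

7.67%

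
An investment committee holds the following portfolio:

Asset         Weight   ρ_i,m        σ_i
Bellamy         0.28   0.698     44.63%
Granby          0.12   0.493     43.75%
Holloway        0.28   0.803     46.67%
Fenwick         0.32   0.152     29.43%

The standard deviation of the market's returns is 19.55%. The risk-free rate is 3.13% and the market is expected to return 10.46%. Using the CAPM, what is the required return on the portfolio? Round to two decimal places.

11.84%

β_Bellamy = 0.698 × 44.63% / 19.55% = 1.5934
β_Granby = 0.493 × 43.75% / 19.55% = 1.1033
β_Holloway = 0.803 × 46.67% / 19.55% = 1.9169
β_Fenwick = 0.152 × 29.43% / 19.55% = 0.2288
β_P = Σ w_i β_i = 0.28×1.5934 + 0.12×1.1033 + 0.28×1.9169 + 0.32×0.2288 = 1.1885
MRP = 10.46% − 3.13% = 7.33%
E(R_P) = R_f + β_P × MRP = 3.13% + 1.1885 × 7.33% = 11.84%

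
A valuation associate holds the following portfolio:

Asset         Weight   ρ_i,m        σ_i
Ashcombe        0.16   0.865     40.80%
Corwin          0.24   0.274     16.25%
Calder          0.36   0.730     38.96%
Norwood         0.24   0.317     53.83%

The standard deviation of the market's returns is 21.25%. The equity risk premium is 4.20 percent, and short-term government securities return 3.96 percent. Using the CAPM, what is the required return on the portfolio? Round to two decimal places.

β_Ashcombe = 0.865 × 40.80% / 21.25% = 1.6608
β_Corwin = 0.274 × 16.25% / 21.25% = 0.2095
β_Calder = 0.730 × 38.96% / 21.25% = 1.3384
β_Norwood = 0.317 × 53.83% / 21.25% = 0.8030
β_P = Σ w_i β_i = 0.16×1.6608 + 0.24×0.2095 + 0.36×1.3384 + 0.24×0.8030 = 0.9906
E(R_P) = R_f + β_P × MRP = 3.96% + 0.9906 × 4.20% = 8.12%

8.12%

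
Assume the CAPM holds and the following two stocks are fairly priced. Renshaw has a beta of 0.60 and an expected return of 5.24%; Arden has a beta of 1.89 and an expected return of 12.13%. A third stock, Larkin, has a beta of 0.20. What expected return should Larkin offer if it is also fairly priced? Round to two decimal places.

MRP (SML slope) = (12.13% − 5.24%) / (1.89 − 0.60) = 6.89% / 1.29 = 5.3411%
R_f (intercept) = 5.24% − 0.60 × 5.3411% = 2.0353%
E(R_Larkin) = R_f + β × MRP = 2.0353% + 0.20 × 5.3411% = 3.10%

3.10%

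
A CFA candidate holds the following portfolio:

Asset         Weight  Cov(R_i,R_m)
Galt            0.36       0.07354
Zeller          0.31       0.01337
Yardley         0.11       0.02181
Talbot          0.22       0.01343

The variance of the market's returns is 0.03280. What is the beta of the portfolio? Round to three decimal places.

β_Galt = 0.07354 / 0.03280 = 2.2421
β_Zeller = 0.01337 / 0.03280 = 0.4076
β_Yardley = 0.02181 / 0.03280 = 0.6649
β_Talbot = 0.01343 / 0.03280 = 0.4095
β_P = Σ w_i β_i = 0.36×2.2421 + 0.31×0.4076 + 0.11×0.6649 + 0.22×0.4095 = 1.0967

1.097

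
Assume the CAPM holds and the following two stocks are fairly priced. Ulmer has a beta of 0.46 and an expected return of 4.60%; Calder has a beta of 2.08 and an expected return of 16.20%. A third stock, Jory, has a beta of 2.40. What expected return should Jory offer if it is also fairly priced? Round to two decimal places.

18.49%

MRP (SML slope) = (16.20% − 4.60%) / (2.08 − 0.46) = 11.60% / 1.62 = 7.1605%
R_f (intercept) = 4.60% − 0.46 × 7.1605% = 1.3062%
E(R_Jory) = R_f + β × MRP = 1.3062% + 2.40 × 7.1605% = 18.49%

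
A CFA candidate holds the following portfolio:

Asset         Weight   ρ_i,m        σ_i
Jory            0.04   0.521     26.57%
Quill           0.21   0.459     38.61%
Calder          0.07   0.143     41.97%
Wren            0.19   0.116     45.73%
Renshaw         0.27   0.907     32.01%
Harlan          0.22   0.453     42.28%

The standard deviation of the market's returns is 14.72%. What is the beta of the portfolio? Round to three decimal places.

1.206

β_Jory = 0.521 × 26.57% / 14.72% = 0.9404
β_Quill = 0.459 × 38.61% / 14.72% = 1.2039
β_Calder = 0.143 × 41.97% / 14.72% = 0.4077
β_Wren = 0.116 × 45.73% / 14.72% = 0.3604
β_Renshaw = 0.907 × 32.01% / 14.72% = 1.9724
β_Harlan = 0.453 × 42.28% / 14.72% = 1.3011
β_P = Σ w_i β_i = 0.04×0.9404 + 0.21×1.2039 + 0.07×0.4077 + 0.19×0.3604 + 0.27×1.9724 + 0.22×1.3011 = 1.2062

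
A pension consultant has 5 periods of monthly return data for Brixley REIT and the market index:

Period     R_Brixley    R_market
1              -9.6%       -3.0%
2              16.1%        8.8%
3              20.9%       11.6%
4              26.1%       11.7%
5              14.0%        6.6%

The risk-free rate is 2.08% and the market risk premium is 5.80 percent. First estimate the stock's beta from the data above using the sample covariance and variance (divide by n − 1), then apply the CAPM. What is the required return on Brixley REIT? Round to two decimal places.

Mean R_i = (-9.6 + 16.1 + 20.9 + 26.1 + 14.0) / 5 = 13.5000%
Mean R_m = (-3.0 + 8.8 + 11.6 + 11.7 + 6.6) / 5 = 7.1400%
Σ(R_i − R̄_i)(R_m − R̄_m) = 328.7400  ⇒  Cov = 328.7400 / 4 = 82.1850
Σ(R_m − R̄_m)² = 146.5520  ⇒  Var(R_m) = 146.5520 / 4 = 36.6380
β = Cov / Var(R_m) = 82.1850 / 36.6380 = 2.2432
E(R) = R_f + β × MRP = 2.08% + 2.2432 × 5.80% = 15.09%

15.09%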